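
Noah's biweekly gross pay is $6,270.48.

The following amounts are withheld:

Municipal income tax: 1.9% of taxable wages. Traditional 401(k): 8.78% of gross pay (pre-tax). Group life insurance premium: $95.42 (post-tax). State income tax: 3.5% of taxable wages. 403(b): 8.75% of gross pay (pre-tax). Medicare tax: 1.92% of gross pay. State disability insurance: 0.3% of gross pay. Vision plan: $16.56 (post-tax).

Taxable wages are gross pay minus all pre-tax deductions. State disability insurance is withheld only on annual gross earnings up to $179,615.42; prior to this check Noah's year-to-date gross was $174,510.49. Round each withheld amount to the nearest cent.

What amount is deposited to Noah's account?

Traditional 401(k): $6,270.48 × 0.0878 = $550.55
403(b): $6,270.48 × 0.0875 = $548.67
Pre-tax total = $550.55 + $548.67 = $1,099.22
Taxable wages = $6,270.48 − $1,099.22 = $5,171.26
Municipal income tax: $5,171.26 × 0.019 = $98.25
State income tax: $5,171.26 × 0.035 = $180.99
Medicare tax: $6,270.48 × 0.0192 = $120.39
State disability insurance: only $179,615.42 − $174,510.49 = $5,104.93 of this check is subject → $5,104.93 × 0.003 = $15.31
Group life insurance premium: $95.42
Vision plan: $16.56
Total deductions = $550.55 + $548.67 + $98.25 + $180.99 + $120.39 + $15.31 + $95.42 + $16.56 = $1,626.14
Net pay = $6,270.48 − $1,626.14 = $4,644.34

$4,644.34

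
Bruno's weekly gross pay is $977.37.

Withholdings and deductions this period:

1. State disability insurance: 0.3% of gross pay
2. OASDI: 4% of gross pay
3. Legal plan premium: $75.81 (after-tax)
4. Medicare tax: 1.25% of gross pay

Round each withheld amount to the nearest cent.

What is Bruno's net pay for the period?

$847.32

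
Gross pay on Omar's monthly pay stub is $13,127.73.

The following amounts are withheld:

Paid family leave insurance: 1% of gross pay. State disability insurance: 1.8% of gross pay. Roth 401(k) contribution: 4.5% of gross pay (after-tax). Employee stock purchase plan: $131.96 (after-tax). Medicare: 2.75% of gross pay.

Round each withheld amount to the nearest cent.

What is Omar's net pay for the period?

Paid family leave insurance: $13,127.73 × 0.01 = $131.28
Medicare: $13,127.73 × 0.0275 = $361.01
State disability insurance: $13,127.73 × 0.018 = $236.30
Employee stock purchase plan: $131.96
Roth 401(k) contribution: $13,127.73 × 0.045 = $590.75
Total deductions = $131.28 + $361.01 + $236.30 + $131.96 + $590.75 = $1,451.30
Net pay = $13,127.73 − $1,451.30 = $11,676.43

$11,676.43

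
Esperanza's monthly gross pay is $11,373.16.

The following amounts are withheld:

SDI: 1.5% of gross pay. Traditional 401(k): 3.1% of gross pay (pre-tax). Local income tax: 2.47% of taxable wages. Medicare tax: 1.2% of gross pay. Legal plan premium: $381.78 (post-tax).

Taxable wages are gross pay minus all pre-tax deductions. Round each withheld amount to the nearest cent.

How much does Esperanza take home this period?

Traditional 401(k): $11,373.16 × 0.031 = $352.57
Taxable wages = $11,373.16 − $352.57 = $11,020.59
Local income tax: $11,020.59 × 0.0247 = $272.21
Medicare tax: $11,373.16 × 0.012 = $136.48
SDI: $11,373.16 × 0.015 = $170.60
Legal plan premium: $381.78
Total deductions = $352.57 + $272.21 + $136.48 + $170.60 + $381.78 = $1,313.64
Net pay = $11,373.16 − $1,313.64 = $10,059.52

$10,059.52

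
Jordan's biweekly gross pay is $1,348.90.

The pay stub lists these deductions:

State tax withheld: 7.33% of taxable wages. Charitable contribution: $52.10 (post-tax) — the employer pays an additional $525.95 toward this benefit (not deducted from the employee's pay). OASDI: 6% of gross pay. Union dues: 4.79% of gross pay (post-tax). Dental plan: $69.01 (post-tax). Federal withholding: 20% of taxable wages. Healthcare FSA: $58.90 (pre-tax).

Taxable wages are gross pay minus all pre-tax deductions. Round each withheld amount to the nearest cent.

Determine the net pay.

Healthcare FSA: $58.90
Taxable wages = $1,348.90 − $58.90 = $1,290.00
State tax withheld: $1,290.00 × 0.0733 = $94.56
Federal withholding: $1,290.00 × 0.2 = $258.00
OASDI: $1,348.90 × 0.06 = $80.93
Charitable contribution: $52.10
Union dues: $1,348.90 × 0.0479 = $64.61
Dental plan: $69.01
(Employer's $525.95 toward charitable contribution is not withheld from the employee.)
Total deductions = $58.90 + $94.56 + $258.00 + $80.93 + $52.10 + $64.61 + $69.01 = $678.11
Net pay = $1,348.90 − $678.11 = $670.79

$670.79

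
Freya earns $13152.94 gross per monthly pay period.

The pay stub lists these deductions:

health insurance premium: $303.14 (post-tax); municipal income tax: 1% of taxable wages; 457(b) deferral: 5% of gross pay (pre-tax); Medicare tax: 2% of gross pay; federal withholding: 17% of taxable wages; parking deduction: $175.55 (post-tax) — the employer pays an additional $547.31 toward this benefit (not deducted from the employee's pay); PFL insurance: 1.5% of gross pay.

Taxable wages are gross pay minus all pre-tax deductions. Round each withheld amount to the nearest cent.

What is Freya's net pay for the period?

457(b) deferral: $13152.94 × 0.05 = $657.65
Taxable wages = $13152.94 − $657.65 = $12495.29
Federal withholding: $12495.29 × 0.17 = $2124.20
Municipal income tax: $12495.29 × 0.01 = $124.95
PFL insurance: $13152.94 × 0.015 = $197.29
Medicare tax: $13152.94 × 0.02 = $263.06
Parking deduction: $175.55
Health insurance premium: $303.14
(Employer's $547.31 toward parking deduction is not withheld from the employee.)
Total deductions = $657.65 + $2124.20 + $124.95 + $197.29 + $263.06 + $175.55 + $303.14 = $3845.84
Net pay = $13152.94 − $3845.84 = $9307.10

$9307.10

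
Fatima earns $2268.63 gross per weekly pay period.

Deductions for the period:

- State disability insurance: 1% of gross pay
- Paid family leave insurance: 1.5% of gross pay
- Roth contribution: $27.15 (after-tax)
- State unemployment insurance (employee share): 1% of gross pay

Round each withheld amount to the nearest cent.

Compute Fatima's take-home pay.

State unemployment insurance (employee share): $2268.63 × 0.01 = $22.69
Paid family leave insurance: $2268.63 × 0.015 = $34.03
State disability insurance: $2268.63 × 0.01 = $22.69
Roth contribution: $27.15
Total deductions = $22.69 + $34.03 + $22.69 + $27.15 = $106.56
Net pay = $2268.63 − $106.56 = $2162.07

$2162.07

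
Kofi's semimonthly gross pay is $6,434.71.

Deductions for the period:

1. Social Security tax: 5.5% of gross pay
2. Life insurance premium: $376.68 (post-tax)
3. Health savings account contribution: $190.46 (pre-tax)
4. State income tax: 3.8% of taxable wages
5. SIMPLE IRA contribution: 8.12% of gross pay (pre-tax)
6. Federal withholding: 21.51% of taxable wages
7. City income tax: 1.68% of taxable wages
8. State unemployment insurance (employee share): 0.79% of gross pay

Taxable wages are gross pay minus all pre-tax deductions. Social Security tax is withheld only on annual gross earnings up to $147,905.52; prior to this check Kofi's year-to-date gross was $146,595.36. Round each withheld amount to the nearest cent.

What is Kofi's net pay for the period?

$3,677.87

SIMPLE IRA contribution: $6,434.71 × 0.0812 = $522.50
Health savings account contribution: $190.46
Pre-tax total = $522.50 + $190.46 = $712.96
Taxable wages = $6,434.71 − $712.96 = $5,721.75
City income tax: $5,721.75 × 0.0168 = $96.13
State income tax: $5,721.75 × 0.038 = $217.43
Federal withholding: $5,721.75 × 0.2151 = $1,230.75
Social Security tax: only $147,905.52 − $146,595.36 = $1,310.16 of this check is subject → $1,310.16 × 0.055 = $72.06
State unemployment insurance (employee share): $6,434.71 × 0.0079 = $50.83
Life insurance premium: $376.68
Total deductions = $522.50 + $190.46 + $96.13 + $217.43 + $1,230.75 + $72.06 + $50.83 + $376.68 = $2,756.84
Net pay = $6,434.71 − $2,756.84 = $3,677.87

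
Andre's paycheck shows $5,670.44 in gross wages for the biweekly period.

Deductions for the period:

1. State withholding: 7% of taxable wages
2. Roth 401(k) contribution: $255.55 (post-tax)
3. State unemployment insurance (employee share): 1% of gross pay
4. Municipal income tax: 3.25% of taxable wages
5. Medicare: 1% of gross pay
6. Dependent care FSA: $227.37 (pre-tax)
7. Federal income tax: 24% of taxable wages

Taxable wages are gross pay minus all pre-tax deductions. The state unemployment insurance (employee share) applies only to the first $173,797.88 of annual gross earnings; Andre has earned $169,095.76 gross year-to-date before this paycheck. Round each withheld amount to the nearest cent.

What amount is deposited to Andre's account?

$3,219.55

Dependent care FSA: $227.37
Taxable wages = $5,670.44 − $227.37 = $5,443.07
State withholding: $5,443.07 × 0.07 = $381.01
Federal income tax: $5,443.07 × 0.24 = $1,306.34
Municipal income tax: $5,443.07 × 0.0325 = $176.90
Medicare: $5,670.44 × 0.01 = $56.70
State unemployment insurance (employee share): only $173,797.88 − $169,095.76 = $4,702.12 of this check is subject → $4,702.12 × 0.01 = $47.02
Roth 401(k) contribution: $255.55
Total deductions = $227.37 + $381.01 + $1,306.34 + $176.90 + $56.70 + $47.02 + $255.55 = $2,450.89
Net pay = $5,670.44 − $2,450.89 = $3,219.55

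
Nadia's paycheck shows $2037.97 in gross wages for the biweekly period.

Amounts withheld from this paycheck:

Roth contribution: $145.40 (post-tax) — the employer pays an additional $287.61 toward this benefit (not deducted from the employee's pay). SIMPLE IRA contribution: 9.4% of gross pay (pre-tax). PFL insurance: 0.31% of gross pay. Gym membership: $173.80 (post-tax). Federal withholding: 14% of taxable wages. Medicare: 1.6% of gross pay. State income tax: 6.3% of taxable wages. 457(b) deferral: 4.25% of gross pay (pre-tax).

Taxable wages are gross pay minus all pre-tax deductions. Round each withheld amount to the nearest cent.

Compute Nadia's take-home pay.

$1044.42

457(b) deferral: $2037.97 × 0.0425 = $86.61
SIMPLE IRA contribution: $2037.97 × 0.094 = $191.57
Pre-tax total = $86.61 + $191.57 = $278.18
Taxable wages = $2037.97 − $278.18 = $1759.79
State income tax: $1759.79 × 0.063 = $110.87
Federal withholding: $1759.79 × 0.14 = $246.37
PFL insurance: $2037.97 × 0.0031 = $6.32
Medicare: $2037.97 × 0.016 = $32.61
Gym membership: $173.80
Roth contribution: $145.40
(Employer's $287.61 toward Roth contribution is not withheld from the employee.)
Total deductions = $86.61 + $191.57 + $110.87 + $246.37 + $6.32 + $32.61 + $173.80 + $145.40 = $993.55
Net pay = $2037.97 − $993.55 = $1044.42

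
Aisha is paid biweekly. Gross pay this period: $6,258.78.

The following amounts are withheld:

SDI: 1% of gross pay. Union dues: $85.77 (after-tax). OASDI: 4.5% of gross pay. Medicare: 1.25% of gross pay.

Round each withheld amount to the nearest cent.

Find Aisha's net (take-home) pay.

$5,750.54

Medicare: $6,258.78 × 0.0125 = $78.23
OASDI: $6,258.78 × 0.045 = $281.65
SDI: $6,258.78 × 0.01 = $62.59
Union dues: $85.77
Total deductions = $78.23 + $281.65 + $62.59 + $85.77 = $508.24
Net pay = $6,258.78 − $508.24 = $5,750.54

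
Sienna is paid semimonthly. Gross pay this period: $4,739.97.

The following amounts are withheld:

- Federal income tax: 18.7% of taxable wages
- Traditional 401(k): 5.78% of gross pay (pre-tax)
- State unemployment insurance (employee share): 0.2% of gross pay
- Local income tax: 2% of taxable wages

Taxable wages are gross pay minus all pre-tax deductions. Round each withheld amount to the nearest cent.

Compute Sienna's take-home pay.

Traditional 401(k): $4,739.97 × 0.0578 = $273.97
Taxable wages = $4,739.97 − $273.97 = $4,466.00
Local income tax: $4,466.00 × 0.02 = $89.32
Federal income tax: $4,466.00 × 0.187 = $835.14
State unemployment insurance (employee share): $4,739.97 × 0.002 = $9.48
Total deductions = $273.97 + $89.32 + $835.14 + $9.48 = $1,207.91
Net pay = $4,739.97 − $1,207.91 = $3,532.06

$3,532.06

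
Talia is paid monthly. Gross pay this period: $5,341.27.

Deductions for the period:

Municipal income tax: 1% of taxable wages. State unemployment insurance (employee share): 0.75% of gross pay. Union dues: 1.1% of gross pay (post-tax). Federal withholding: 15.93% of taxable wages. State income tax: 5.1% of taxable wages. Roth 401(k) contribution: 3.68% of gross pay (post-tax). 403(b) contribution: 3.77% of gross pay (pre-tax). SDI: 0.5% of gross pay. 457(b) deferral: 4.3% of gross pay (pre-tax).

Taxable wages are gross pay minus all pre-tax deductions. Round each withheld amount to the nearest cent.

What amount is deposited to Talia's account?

$3,506.43

403(b) contribution: $5,341.27 × 0.0377 = $201.37
457(b) deferral: $5,341.27 × 0.043 = $229.67
Pre-tax total = $201.37 + $229.67 = $431.04
Taxable wages = $5,341.27 − $431.04 = $4,910.23
State income tax: $4,910.23 × 0.051 = $250.42
Federal withholding: $4,910.23 × 0.1593 = $782.20
Municipal income tax: $4,910.23 × 0.01 = $49.10
State unemployment insurance (employee share): $5,341.27 × 0.0075 = $40.06
SDI: $5,341.27 × 0.005 = $26.71
Roth 401(k) contribution: $5,341.27 × 0.0368 = $196.56
Union dues: $5,341.27 × 0.011 = $58.75
Total deductions = $201.37 + $229.67 + $250.42 + $782.20 + $49.10 + $40.06 + $26.71 + $196.56 + $58.75 = $1,834.84
Net pay = $5,341.27 − $1,834.84 = $3,506.43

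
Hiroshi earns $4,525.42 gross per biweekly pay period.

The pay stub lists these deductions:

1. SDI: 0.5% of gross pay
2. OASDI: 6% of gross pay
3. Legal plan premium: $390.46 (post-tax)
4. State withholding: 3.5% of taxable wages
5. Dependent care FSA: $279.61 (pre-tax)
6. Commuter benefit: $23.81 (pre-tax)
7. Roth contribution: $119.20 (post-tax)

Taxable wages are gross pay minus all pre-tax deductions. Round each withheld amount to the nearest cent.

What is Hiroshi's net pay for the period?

$3,270.41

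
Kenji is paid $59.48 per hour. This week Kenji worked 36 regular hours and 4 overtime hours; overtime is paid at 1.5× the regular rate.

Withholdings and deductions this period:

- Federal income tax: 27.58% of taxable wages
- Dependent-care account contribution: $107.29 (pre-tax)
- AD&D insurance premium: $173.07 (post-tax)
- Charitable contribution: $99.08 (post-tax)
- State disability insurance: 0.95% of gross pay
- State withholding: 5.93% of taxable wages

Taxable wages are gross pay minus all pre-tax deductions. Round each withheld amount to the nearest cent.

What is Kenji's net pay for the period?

$1,293.81

Regular pay: 36 × $59.48 = $2,141.28
Overtime pay: 4 × $59.48 × 1.5 = $356.88
Gross pay = $2,141.28 + $356.88 = $2,498.16
Dependent-care account contribution: $107.29
Taxable wages = $2,498.16 − $107.29 = $2,390.87
Federal income tax: $2,390.87 × 0.2758 = $659.40
State withholding: $2,390.87 × 0.0593 = $141.78
State disability insurance: $2,498.16 × 0.0095 = $23.73
Charitable contribution: $99.08
AD&D insurance premium: $173.07
Total deductions = $107.29 + $659.40 + $141.78 + $23.73 + $99.08 + $173.07 = $1,204.35
Net pay = $2,498.16 − $1,204.35 = $1,293.81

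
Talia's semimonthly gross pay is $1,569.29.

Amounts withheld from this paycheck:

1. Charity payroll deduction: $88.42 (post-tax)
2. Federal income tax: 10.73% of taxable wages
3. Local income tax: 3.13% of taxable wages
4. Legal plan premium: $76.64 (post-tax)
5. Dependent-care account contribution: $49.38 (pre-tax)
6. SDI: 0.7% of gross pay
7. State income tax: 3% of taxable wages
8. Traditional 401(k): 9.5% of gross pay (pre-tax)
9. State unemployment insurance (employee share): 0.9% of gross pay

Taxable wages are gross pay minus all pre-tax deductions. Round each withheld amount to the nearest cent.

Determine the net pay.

Traditional 401(k): $1,569.29 × 0.095 = $149.08
Dependent-care account contribution: $49.38
Pre-tax total = $149.08 + $49.38 = $198.46
Taxable wages = $1,569.29 − $198.46 = $1,370.83
State income tax: $1,370.83 × 0.03 = $41.12
Federal income tax: $1,370.83 × 0.1073 = $147.09
Local income tax: $1,370.83 × 0.0313 = $42.91
State unemployment insurance (employee share): $1,569.29 × 0.009 = $14.12
SDI: $1,569.29 × 0.007 = $10.99
Legal plan premium: $76.64
Charity payroll deduction: $88.42
Total deductions = $149.08 + $49.38 + $41.12 + $147.09 + $42.91 + $14.12 + $10.99 + $76.64 + $88.42 = $619.75
Net pay = $1,569.29 − $619.75 = $949.54

$949.54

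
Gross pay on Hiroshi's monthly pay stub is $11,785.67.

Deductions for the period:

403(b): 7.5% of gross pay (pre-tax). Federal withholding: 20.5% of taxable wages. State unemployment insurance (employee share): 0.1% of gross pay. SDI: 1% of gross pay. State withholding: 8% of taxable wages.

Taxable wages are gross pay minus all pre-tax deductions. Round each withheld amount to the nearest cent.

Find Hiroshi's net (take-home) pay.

403(b): $11,785.67 × 0.075 = $883.93
Taxable wages = $11,785.67 − $883.93 = $10,901.74
Federal withholding: $10,901.74 × 0.205 = $2,234.86
State withholding: $10,901.74 × 0.08 = $872.14
SDI: $11,785.67 × 0.01 = $117.86
State unemployment insurance (employee share): $11,785.67 × 0.001 = $11.79
Total deductions = $883.93 + $2,234.86 + $872.14 + $117.86 + $11.79 = $4,120.58
Net pay = $11,785.67 − $4,120.58 = $7,665.09

$7,665.09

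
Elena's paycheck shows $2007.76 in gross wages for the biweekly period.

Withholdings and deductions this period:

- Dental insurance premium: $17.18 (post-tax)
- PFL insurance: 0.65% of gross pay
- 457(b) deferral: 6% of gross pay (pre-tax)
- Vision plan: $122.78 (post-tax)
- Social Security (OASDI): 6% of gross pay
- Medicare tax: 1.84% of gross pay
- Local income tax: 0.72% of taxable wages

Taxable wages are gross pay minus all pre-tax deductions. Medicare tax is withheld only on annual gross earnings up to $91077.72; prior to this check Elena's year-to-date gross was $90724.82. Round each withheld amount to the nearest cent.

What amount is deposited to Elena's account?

$1593.73

457(b) deferral: $2007.76 × 0.06 = $120.47
Taxable wages = $2007.76 − $120.47 = $1887.29
Local income tax: $1887.29 × 0.0072 = $13.59
Social Security (OASDI): $2007.76 × 0.06 = $120.47
PFL insurance: $2007.76 × 0.0065 = $13.05
Medicare tax: only $91077.72 − $90724.82 = $352.90 of this check is subject → $352.90 × 0.0184 = $6.49
Dental insurance premium: $17.18
Vision plan: $122.78
Total deductions = $120.47 + $13.59 + $120.47 + $13.05 + $6.49 + $17.18 + $122.78 = $414.03
Net pay = $2007.76 − $414.03 = $1593.73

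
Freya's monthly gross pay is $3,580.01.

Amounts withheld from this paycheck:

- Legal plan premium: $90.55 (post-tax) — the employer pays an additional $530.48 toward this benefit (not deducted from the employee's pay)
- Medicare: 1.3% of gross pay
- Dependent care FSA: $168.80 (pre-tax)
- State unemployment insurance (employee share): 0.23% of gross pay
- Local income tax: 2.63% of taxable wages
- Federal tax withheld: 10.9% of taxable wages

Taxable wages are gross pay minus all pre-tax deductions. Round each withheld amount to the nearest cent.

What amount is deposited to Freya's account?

$2,804.36

Dependent care FSA: $168.80
Taxable wages = $3,580.01 − $168.80 = $3,411.21
Federal tax withheld: $3,411.21 × 0.109 = $371.82
Local income tax: $3,411.21 × 0.0263 = $89.71
State unemployment insurance (employee share): $3,580.01 × 0.0023 = $8.23
Medicare: $3,580.01 × 0.013 = $46.54
Legal plan premium: $90.55
(Employer's $530.48 toward legal plan premium is not withheld from the employee.)
Total deductions = $168.80 + $371.82 + $89.71 + $8.23 + $46.54 + $90.55 = $775.65
Net pay = $3,580.01 − $775.65 = $2,804.36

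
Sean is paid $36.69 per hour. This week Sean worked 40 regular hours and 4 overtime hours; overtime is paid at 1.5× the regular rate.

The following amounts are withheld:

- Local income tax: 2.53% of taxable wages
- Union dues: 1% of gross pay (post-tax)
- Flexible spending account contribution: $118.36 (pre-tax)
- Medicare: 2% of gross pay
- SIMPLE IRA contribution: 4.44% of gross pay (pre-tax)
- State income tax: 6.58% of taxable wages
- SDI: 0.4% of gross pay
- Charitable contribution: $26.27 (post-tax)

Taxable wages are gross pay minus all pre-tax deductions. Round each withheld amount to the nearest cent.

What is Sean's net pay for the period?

Regular pay: 40 × $36.69 = $1,467.60
Overtime pay: 4 × $36.69 × 1.5 = $220.14
Gross pay = $1,467.60 + $220.14 = $1,687.74
SIMPLE IRA contribution: $1,687.74 × 0.0444 = $74.94
Flexible spending account contribution: $118.36
Pre-tax total = $74.94 + $118.36 = $193.30
Taxable wages = $1,687.74 − $193.30 = $1,494.44
Local income tax: $1,494.44 × 0.0253 = $37.81
State income tax: $1,494.44 × 0.0658 = $98.33
Medicare: $1,687.74 × 0.02 = $33.75
SDI: $1,687.74 × 0.004 = $6.75
Union dues: $1,687.74 × 0.01 = $16.88
Charitable contribution: $26.27
Total deductions = $74.94 + $118.36 + $37.81 + $98.33 + $33.75 + $6.75 + $16.88 + $26.27 = $413.09
Net pay = $1,687.74 − $413.09 = $1,274.65

$1,274.65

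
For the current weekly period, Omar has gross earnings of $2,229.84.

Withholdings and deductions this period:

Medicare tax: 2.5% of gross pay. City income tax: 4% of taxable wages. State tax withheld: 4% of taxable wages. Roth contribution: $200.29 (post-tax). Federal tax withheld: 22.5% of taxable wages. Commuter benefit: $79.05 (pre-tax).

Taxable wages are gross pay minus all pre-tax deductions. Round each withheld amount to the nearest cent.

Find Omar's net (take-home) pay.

$1,238.76

Commuter benefit: $79.05
Taxable wages = $2,229.84 − $79.05 = $2,150.79
City income tax: $2,150.79 × 0.04 = $86.03
State tax withheld: $2,150.79 × 0.04 = $86.03
Federal tax withheld: $2,150.79 × 0.225 = $483.93
Medicare tax: $2,229.84 × 0.025 = $55.75
Roth contribution: $200.29
Total deductions = $79.05 + $86.03 + $86.03 + $483.93 + $55.75 + $200.29 = $991.08
Net pay = $2,229.84 − $991.08 = $1,238.76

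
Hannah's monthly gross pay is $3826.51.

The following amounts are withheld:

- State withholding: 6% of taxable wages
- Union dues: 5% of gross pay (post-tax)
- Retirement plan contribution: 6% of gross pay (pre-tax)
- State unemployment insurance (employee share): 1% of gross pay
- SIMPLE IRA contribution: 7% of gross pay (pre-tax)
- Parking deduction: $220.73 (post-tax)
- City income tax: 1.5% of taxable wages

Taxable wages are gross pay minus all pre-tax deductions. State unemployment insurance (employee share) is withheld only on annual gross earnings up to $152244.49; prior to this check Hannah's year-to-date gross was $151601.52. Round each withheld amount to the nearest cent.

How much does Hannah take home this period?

$2660.89

Retirement plan contribution: $3826.51 × 0.06 = $229.59
SIMPLE IRA contribution: $3826.51 × 0.07 = $267.86
Pre-tax total = $229.59 + $267.86 = $497.45
Taxable wages = $3826.51 − $497.45 = $3329.06
State withholding: $3329.06 × 0.06 = $199.74
City income tax: $3329.06 × 0.015 = $49.94
State unemployment insurance (employee share): only $152244.49 − $151601.52 = $642.97 of this check is subject → $642.97 × 0.01 = $6.43
Parking deduction: $220.73
Union dues: $3826.51 × 0.05 = $191.33
Total deductions = $229.59 + $267.86 + $199.74 + $49.94 + $6.43 + $220.73 + $191.33 = $1165.62
Net pay = $3826.51 − $1165.62 = $2660.89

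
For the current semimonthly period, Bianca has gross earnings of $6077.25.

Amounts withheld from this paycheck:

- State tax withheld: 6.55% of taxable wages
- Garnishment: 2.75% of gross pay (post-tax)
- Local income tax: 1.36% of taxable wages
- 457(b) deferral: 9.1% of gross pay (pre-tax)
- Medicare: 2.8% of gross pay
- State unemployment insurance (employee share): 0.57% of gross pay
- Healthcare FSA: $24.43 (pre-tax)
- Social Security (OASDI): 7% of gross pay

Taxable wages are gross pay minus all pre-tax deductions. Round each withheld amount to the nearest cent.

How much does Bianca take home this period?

$4267.42

457(b) deferral: $6077.25 × 0.091 = $553.03
Healthcare FSA: $24.43
Pre-tax total = $553.03 + $24.43 = $577.46
Taxable wages = $6077.25 − $577.46 = $5499.79
Local income tax: $5499.79 × 0.0136 = $74.80
State tax withheld: $5499.79 × 0.0655 = $360.24
Medicare: $6077.25 × 0.028 = $170.16
Social Security (OASDI): $6077.25 × 0.07 = $425.41
State unemployment insurance (employee share): $6077.25 × 0.0057 = $34.64
Garnishment: $6077.25 × 0.0275 = $167.12
Total deductions = $553.03 + $24.43 + $74.80 + $360.24 + $170.16 + $425.41 + $34.64 + $167.12 = $1809.83
Net pay = $6077.25 − $1809.83 = $4267.42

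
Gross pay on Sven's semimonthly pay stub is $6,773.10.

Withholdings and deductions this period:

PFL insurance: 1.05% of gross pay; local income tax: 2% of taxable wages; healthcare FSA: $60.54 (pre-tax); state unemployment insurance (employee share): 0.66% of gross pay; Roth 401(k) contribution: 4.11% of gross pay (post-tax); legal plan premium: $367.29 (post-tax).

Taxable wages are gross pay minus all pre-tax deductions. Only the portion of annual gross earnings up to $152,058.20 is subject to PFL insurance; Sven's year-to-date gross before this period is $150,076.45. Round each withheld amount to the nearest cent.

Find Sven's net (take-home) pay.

$5,867.14

Healthcare FSA: $60.54
Taxable wages = $6,773.10 − $60.54 = $6,712.56
Local income tax: $6,712.56 × 0.02 = $134.25
State unemployment insurance (employee share): $6,773.10 × 0.0066 = $44.70
PFL insurance: only $152,058.20 − $150,076.45 = $1,981.75 of this check is subject → $1,981.75 × 0.0105 = $20.81
Legal plan premium: $367.29
Roth 401(k) contribution: $6,773.10 × 0.0411 = $278.37
Total deductions = $60.54 + $134.25 + $44.70 + $20.81 + $367.29 + $278.37 = $905.96
Net pay = $6,773.10 − $905.96 = $5,867.14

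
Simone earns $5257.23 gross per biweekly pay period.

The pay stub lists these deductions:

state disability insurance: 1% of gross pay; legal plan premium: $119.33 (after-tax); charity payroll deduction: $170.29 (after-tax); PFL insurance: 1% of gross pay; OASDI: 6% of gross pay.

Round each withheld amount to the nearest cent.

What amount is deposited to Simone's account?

$4547.04

OASDI: $5257.23 × 0.06 = $315.43
State disability insurance: $5257.23 × 0.01 = $52.57
PFL insurance: $5257.23 × 0.01 = $52.57
Charity payroll deduction: $170.29
Legal plan premium: $119.33
Total deductions = $315.43 + $52.57 + $52.57 + $170.29 + $119.33 = $710.19
Net pay = $5257.23 − $710.19 = $4547.04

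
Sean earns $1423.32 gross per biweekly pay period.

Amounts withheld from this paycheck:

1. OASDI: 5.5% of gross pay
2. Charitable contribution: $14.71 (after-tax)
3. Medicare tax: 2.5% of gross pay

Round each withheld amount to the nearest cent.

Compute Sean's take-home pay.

$1294.75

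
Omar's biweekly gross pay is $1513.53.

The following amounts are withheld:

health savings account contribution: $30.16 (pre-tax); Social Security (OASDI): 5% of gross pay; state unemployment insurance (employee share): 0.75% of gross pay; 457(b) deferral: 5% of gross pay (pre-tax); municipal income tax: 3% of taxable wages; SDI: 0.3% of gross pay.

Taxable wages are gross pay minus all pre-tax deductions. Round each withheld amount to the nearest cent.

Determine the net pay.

$1273.89

457(b) deferral: $1513.53 × 0.05 = $75.68
Health savings account contribution: $30.16
Pre-tax total = $75.68 + $30.16 = $105.84
Taxable wages = $1513.53 − $105.84 = $1407.69
Municipal income tax: $1407.69 × 0.03 = $42.23
Social Security (OASDI): $1513.53 × 0.05 = $75.68
SDI: $1513.53 × 0.003 = $4.54
State unemployment insurance (employee share): $1513.53 × 0.0075 = $11.35
Total deductions = $75.68 + $30.16 + $42.23 + $75.68 + $4.54 + $11.35 = $239.64
Net pay = $1513.53 − $239.64 = $1273.89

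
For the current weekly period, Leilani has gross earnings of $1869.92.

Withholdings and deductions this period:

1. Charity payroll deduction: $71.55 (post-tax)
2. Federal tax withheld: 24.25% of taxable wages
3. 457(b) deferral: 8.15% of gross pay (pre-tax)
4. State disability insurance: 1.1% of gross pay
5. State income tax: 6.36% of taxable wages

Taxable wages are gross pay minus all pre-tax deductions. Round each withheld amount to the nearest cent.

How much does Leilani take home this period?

$1099.67

457(b) deferral: $1869.92 × 0.0815 = $152.40
Taxable wages = $1869.92 − $152.40 = $1717.52
State income tax: $1717.52 × 0.0636 = $109.23
Federal tax withheld: $1717.52 × 0.2425 = $416.50
State disability insurance: $1869.92 × 0.011 = $20.57
Charity payroll deduction: $71.55
Total deductions = $152.40 + $109.23 + $416.50 + $20.57 + $71.55 = $770.25
Net pay = $1869.92 − $770.25 = $1099.67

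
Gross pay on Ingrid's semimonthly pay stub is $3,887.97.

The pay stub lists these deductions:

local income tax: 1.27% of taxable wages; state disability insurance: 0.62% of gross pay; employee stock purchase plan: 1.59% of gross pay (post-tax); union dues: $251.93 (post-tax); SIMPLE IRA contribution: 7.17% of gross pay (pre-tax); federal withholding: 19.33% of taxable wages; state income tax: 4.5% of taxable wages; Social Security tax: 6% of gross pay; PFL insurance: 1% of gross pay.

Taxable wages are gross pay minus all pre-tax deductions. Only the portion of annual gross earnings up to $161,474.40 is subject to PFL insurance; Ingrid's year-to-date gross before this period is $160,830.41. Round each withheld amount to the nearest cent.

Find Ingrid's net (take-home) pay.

SIMPLE IRA contribution: $3,887.97 × 0.0717 = $278.77
Taxable wages = $3,887.97 − $278.77 = $3,609.20
Local income tax: $3,609.20 × 0.0127 = $45.84
Federal withholding: $3,609.20 × 0.1933 = $697.66
State income tax: $3,609.20 × 0.045 = $162.41
State disability insurance: $3,887.97 × 0.0062 = $24.11
Social Security tax: $3,887.97 × 0.06 = $233.28
PFL insurance: only $161,474.40 − $160,830.41 = $643.99 of this check is subject → $643.99 × 0.01 = $6.44
Union dues: $251.93
Employee stock purchase plan: $3,887.97 × 0.0159 = $61.82
Total deductions = $278.77 + $45.84 + $697.66 + $162.41 + $24.11 + $233.28 + $6.44 + $251.93 + $61.82 = $1,762.26
Net pay = $3,887.97 − $1,762.26 = $2,125.71

$2,125.71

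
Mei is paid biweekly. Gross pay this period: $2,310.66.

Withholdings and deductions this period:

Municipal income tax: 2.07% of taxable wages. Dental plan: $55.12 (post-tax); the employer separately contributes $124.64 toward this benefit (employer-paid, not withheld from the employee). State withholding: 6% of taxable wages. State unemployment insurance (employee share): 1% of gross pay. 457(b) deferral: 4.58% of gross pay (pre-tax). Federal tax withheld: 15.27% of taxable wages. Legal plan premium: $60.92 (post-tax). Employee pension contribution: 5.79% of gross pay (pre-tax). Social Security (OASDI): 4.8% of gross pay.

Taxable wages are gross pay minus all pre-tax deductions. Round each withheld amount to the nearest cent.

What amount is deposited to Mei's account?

$1,337.60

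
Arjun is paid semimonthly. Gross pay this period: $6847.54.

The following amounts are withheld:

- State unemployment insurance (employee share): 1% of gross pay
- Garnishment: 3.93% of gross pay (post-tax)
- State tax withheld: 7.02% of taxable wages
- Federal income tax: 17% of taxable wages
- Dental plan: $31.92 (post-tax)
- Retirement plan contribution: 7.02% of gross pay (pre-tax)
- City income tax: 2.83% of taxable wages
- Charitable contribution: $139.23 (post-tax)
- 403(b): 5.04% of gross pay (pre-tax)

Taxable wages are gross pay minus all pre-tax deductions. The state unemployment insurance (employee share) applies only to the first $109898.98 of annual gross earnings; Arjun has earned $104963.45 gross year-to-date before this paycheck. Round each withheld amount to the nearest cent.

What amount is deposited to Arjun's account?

403(b): $6847.54 × 0.0504 = $345.12
Retirement plan contribution: $6847.54 × 0.0702 = $480.70
Pre-tax total = $345.12 + $480.70 = $825.82
Taxable wages = $6847.54 − $825.82 = $6021.72
Federal income tax: $6021.72 × 0.17 = $1023.69
State tax withheld: $6021.72 × 0.0702 = $422.72
City income tax: $6021.72 × 0.0283 = $170.41
State unemployment insurance (employee share): only $109898.98 − $104963.45 = $4935.53 of this check is subject → $4935.53 × 0.01 = $49.36
Garnishment: $6847.54 × 0.0393 = $269.11
Dental plan: $31.92
Charitable contribution: $139.23
Total deductions = $345.12 + $480.70 + $1023.69 + $422.72 + $170.41 + $49.36 + $269.11 + $31.92 + $139.23 = $2932.26
Net pay = $6847.54 − $2932.26 = $3915.28

$3915.28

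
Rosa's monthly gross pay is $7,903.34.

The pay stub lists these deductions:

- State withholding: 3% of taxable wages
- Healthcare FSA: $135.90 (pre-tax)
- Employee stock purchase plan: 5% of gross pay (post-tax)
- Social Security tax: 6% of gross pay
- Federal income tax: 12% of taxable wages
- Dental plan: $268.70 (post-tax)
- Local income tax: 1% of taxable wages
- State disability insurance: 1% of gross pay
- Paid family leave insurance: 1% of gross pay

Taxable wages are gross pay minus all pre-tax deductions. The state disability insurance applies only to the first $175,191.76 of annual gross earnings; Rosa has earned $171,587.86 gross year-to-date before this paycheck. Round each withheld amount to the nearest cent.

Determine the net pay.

$5,271.52

Healthcare FSA: $135.90
Taxable wages = $7,903.34 − $135.90 = $7,767.44
Federal income tax: $7,767.44 × 0.12 = $932.09
Local income tax: $7,767.44 × 0.01 = $77.67
State withholding: $7,767.44 × 0.03 = $233.02
Social Security tax: $7,903.34 × 0.06 = $474.20
Paid family leave insurance: $7,903.34 × 0.01 = $79.03
State disability insurance: only $175,191.76 − $171,587.86 = $3,603.90 of this check is subject → $3,603.90 × 0.01 = $36.04
Employee stock purchase plan: $7,903.34 × 0.05 = $395.17
Dental plan: $268.70
Total deductions = $135.90 + $932.09 + $77.67 + $233.02 + $474.20 + $79.03 + $36.04 + $395.17 + $268.70 = $2,631.82
Net pay = $7,903.34 − $2,631.82 = $5,271.52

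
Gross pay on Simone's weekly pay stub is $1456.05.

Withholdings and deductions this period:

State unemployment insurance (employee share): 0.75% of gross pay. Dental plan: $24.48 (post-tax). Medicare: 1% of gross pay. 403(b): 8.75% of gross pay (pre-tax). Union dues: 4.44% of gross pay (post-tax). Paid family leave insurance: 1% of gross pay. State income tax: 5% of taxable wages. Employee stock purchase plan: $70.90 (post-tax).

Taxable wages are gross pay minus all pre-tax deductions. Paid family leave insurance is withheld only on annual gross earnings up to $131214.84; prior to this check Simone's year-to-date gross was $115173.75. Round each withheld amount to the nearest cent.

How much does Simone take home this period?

$1062.15

403(b): $1456.05 × 0.0875 = $127.40
Taxable wages = $1456.05 − $127.40 = $1328.65
State income tax: $1328.65 × 0.05 = $66.43
State unemployment insurance (employee share): $1456.05 × 0.0075 = $10.92
Medicare: $1456.05 × 0.01 = $14.56
Paid family leave insurance: cap not yet reached, full $1456.05 is subject → $1456.05 × 0.01 = $14.56
Union dues: $1456.05 × 0.0444 = $64.65
Dental plan: $24.48
Employee stock purchase plan: $70.90
Total deductions = $127.40 + $66.43 + $10.92 + $14.56 + $14.56 + $64.65 + $24.48 + $70.90 = $393.90
Net pay = $1456.05 − $393.90 = $1062.15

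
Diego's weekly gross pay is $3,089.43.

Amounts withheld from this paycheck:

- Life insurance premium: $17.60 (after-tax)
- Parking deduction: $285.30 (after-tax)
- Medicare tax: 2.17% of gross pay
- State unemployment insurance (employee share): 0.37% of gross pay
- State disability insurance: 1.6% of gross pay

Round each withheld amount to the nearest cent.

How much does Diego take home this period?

Medicare tax: $3,089.43 × 0.0217 = $67.04
State disability insurance: $3,089.43 × 0.016 = $49.43
State unemployment insurance (employee share): $3,089.43 × 0.0037 = $11.43
Parking deduction: $285.30
Life insurance premium: $17.60
Total deductions = $67.04 + $49.43 + $11.43 + $285.30 + $17.60 = $430.80
Net pay = $3,089.43 − $430.80 = $2,658.63

$2,658.63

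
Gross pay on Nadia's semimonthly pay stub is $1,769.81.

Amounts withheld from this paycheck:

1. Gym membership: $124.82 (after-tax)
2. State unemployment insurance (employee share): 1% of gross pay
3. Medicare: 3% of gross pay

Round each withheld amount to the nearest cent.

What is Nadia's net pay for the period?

$1,574.20

State unemployment insurance (employee share): $1,769.81 × 0.01 = $17.70
Medicare: $1,769.81 × 0.03 = $53.09
Gym membership: $124.82
Total deductions = $17.70 + $53.09 + $124.82 = $195.61
Net pay = $1,769.81 − $195.61 = $1,574.20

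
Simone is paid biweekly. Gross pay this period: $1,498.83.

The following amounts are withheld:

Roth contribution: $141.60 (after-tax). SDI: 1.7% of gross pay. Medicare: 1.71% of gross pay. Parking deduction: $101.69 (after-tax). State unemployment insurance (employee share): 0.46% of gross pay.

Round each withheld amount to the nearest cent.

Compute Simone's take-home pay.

$1,197.54

State unemployment insurance (employee share): $1,498.83 × 0.0046 = $6.89
Medicare: $1,498.83 × 0.0171 = $25.63
SDI: $1,498.83 × 0.017 = $25.48
Parking deduction: $101.69
Roth contribution: $141.60
Total deductions = $6.89 + $25.63 + $25.48 + $101.69 + $141.60 = $301.29
Net pay = $1,498.83 − $301.29 = $1,197.54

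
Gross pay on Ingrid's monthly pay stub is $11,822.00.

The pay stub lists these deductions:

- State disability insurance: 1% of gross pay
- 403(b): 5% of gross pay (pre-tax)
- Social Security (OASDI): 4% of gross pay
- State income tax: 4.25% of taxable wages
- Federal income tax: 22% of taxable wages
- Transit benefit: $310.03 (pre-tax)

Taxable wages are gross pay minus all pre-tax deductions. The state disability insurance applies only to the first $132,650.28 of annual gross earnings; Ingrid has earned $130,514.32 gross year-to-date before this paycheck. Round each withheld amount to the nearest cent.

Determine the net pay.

$7,559.90

403(b): $11,822.00 × 0.05 = $591.10
Transit benefit: $310.03
Pre-tax total = $591.10 + $310.03 = $901.13
Taxable wages = $11,822.00 − $901.13 = $10,920.87
State income tax: $10,920.87 × 0.0425 = $464.14
Federal income tax: $10,920.87 × 0.22 = $2,402.59
Social Security (OASDI): $11,822.00 × 0.04 = $472.88
State disability insurance: only $132,650.28 − $130,514.32 = $2,135.96 of this check is subject → $2,135.96 × 0.01 = $21.36
Total deductions = $591.10 + $310.03 + $464.14 + $2,402.59 + $472.88 + $21.36 = $4,262.10
Net pay = $11,822.00 − $4,262.10 = $7,559.90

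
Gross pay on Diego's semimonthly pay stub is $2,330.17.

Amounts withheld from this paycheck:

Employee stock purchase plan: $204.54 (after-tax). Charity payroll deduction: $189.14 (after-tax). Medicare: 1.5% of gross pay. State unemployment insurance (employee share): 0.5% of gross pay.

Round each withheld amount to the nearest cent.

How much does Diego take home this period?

$1,889.89

Medicare: $2,330.17 × 0.015 = $34.95
State unemployment insurance (employee share): $2,330.17 × 0.005 = $11.65
Employee stock purchase plan: $204.54
Charity payroll deduction: $189.14
Total deductions = $34.95 + $11.65 + $204.54 + $189.14 = $440.28
Net pay = $2,330.17 − $440.28 = $1,889.89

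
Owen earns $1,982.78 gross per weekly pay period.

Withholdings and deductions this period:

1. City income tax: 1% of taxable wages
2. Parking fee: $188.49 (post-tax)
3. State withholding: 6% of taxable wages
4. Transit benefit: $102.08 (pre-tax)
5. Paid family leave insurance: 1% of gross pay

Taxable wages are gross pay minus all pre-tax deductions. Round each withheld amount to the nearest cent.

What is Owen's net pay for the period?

$1,540.73

Transit benefit: $102.08
Taxable wages = $1,982.78 − $102.08 = $1,880.70
City income tax: $1,880.70 × 0.01 = $18.81
State withholding: $1,880.70 × 0.06 = $112.84
Paid family leave insurance: $1,982.78 × 0.01 = $19.83
Parking fee: $188.49
Total deductions = $102.08 + $18.81 + $112.84 + $19.83 + $188.49 = $442.05
Net pay = $1,982.78 − $442.05 = $1,540.73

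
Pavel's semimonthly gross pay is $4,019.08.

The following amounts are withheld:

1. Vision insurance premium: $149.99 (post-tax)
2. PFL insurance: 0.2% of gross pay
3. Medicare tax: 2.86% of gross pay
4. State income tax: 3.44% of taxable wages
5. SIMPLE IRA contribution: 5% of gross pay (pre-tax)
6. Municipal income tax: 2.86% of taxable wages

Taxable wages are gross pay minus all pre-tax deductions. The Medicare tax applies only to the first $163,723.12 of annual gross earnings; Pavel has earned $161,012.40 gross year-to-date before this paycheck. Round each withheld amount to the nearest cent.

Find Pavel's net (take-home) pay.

SIMPLE IRA contribution: $4,019.08 × 0.05 = $200.95
Taxable wages = $4,019.08 − $200.95 = $3,818.13
State income tax: $3,818.13 × 0.0344 = $131.34
Municipal income tax: $3,818.13 × 0.0286 = $109.20
Medicare tax: only $163,723.12 − $161,012.40 = $2,710.72 of this check is subject → $2,710.72 × 0.0286 = $77.53
PFL insurance: $4,019.08 × 0.002 = $8.04
Vision insurance premium: $149.99
Total deductions = $200.95 + $131.34 + $109.20 + $77.53 + $8.04 + $149.99 = $677.05
Net pay = $4,019.08 − $677.05 = $3,342.03

$3,342.03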